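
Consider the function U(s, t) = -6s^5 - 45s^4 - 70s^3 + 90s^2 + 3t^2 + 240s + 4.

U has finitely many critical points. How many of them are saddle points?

2

U separates as a function of s plus a function of t, so ∇U=0 decouples.
∂U/∂s = -30(s - 1)(s + 1)(s + 2)(s + 4) = 0 at s ∈ {-4, -2, -1, 1}; ∂U/∂t = 6t = 0 at t ∈ {0}.
The Hessian is diagonal: diag(U_ss, U_tt). Second derivatives: U_ss(-4)=900, U_ss(-2)=-180, U_ss(-1)=180, U_ss(1)=-900; U_tt(0)=6.
Saddle points occur where the two diagonal entries have opposite signs: (-2, 0), (1, 0). Count: 2.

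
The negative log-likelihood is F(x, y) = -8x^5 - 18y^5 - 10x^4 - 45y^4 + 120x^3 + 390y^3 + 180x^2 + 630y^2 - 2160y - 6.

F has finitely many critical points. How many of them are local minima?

4

F separates as a function of x plus a function of y, so ∇F=0 decouples.
∂F/∂x = -40x(x - 3)(x + 1)(x + 3) = 0 at x ∈ {-3, -1, 0, 3}; ∂F/∂y = -90(y - 3)(y - 1)(y + 2)(y + 4) = 0 at y ∈ {-4, -2, 1, 3}.
The Hessian is diagonal: diag(F_xx, F_yy). Second derivatives: F_xx(-3)=1440, F_xx(-1)=-320, F_xx(0)=360, F_xx(3)=-2880; F_yy(-4)=6300, F_yy(-2)=-2700, F_yy(1)=2700, F_yy(3)=-6300.
Local minima occur where both diagonal entries positive: (-3, -4), (-3, 1), (0, -4), (0, 1). Count: 4.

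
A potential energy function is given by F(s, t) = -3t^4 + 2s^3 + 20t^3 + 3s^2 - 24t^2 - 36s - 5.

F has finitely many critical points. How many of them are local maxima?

F separates as a function of s plus a function of t, so ∇F=0 decouples.
∂F/∂s = 6(s - 2)(s + 3) = 0 at s ∈ {-3, 2}; ∂F/∂t = -12t(t - 4)(t - 1) = 0 at t ∈ {0, 1, 4}.
The Hessian is diagonal: diag(F_ss, F_tt). Second derivatives: F_ss(-3)=-30, F_ss(2)=30; F_tt(0)=-48, F_tt(1)=36, F_tt(4)=-144.
Local maxima occur where both diagonal entries negative: (-3, 0), (-3, 4). Count: 2.

2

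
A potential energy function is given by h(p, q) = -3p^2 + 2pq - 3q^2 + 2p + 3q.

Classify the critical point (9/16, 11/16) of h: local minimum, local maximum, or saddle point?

local maximum

The Hessian of h is constant: H = [[-6, 2], [2, -6]].
det(H) = (-6)·(-6) − 2² = 32.
det(H) > 0 and tr(H) = -12 < 0, so H is negative definite and the point is a local maximum.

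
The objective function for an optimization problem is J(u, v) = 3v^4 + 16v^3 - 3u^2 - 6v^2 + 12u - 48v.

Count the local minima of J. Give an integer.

J separates as a function of u plus a function of v, so ∇J=0 decouples.
∂J/∂u = -6(u - 2) = 0 at u ∈ {2}; ∂J/∂v = 12(v - 1)(v + 1)(v + 4) = 0 at v ∈ {-4, -1, 1}.
The Hessian is diagonal: diag(J_uu, J_vv). Second derivatives: J_uu(2)=-6; J_vv(-4)=180, J_vv(-1)=-72, J_vv(1)=120.
Local minima occur where both diagonal entries positive: none. Count: 0.

0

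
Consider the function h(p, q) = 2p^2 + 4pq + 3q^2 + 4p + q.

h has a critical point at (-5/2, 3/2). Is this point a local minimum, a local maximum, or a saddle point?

local minimum

The Hessian of h is constant: H = [[4, 4], [4, 6]].
det(H) = 4·6 − 4² = 8.
det(H) > 0 and tr(H) = 10 > 0, so H is positive definite and the point is a local minimum.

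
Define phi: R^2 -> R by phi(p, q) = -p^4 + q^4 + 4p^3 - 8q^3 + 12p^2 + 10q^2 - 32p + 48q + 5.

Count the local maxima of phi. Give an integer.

phi separates as a function of p plus a function of q, so ∇phi=0 decouples.
∂phi/∂p = -4(p - 4)(p - 1)(p + 2) = 0 at p ∈ {-2, 1, 4}; ∂phi/∂q = 4(q - 4)(q - 3)(q + 1) = 0 at q ∈ {-1, 3, 4}.
The Hessian is diagonal: diag(phi_pp, phi_qq). Second derivatives: phi_pp(-2)=-72, phi_pp(1)=36, phi_pp(4)=-72; phi_qq(-1)=80, phi_qq(3)=-16, phi_qq(4)=20.
Local maxima occur where both diagonal entries negative: (-2, 3), (4, 3). Count: 2.

2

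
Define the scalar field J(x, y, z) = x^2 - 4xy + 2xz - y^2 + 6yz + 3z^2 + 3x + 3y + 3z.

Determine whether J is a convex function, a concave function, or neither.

J is quadratic, so its Hessian is the constant matrix H = [[2, -4, 2], [-4, -2, 6], [2, 6, 6]].
Leading principal minors: 2, -20, -280.
Neither pattern holds ⇒ H is indefinite ⇒ neither convex nor concave.

neither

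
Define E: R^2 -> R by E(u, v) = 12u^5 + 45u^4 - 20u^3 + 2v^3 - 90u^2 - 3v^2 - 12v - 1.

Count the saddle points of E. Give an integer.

E separates as a function of u plus a function of v, so ∇E=0 decouples.
∂E/∂u = 60u(u - 1)(u + 1)(u + 3) = 0 at u ∈ {-3, -1, 0, 1}; ∂E/∂v = 6(v - 2)(v + 1) = 0 at v ∈ {-1, 2}.
The Hessian is diagonal: diag(E_uu, E_vv). Second derivatives: E_uu(-3)=-1440, E_uu(-1)=240, E_uu(0)=-180, E_uu(1)=480; E_vv(-1)=-18, E_vv(2)=18.
Saddle points occur where the two diagonal entries have opposite signs: (-3, 2), (-1, -1), (0, 2), (1, -1). Count: 4.

4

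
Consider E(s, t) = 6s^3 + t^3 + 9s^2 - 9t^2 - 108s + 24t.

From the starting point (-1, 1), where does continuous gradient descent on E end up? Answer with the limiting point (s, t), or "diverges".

E is separable, so gradient descent decouples: s follows -∂E/∂s, t follows -∂E/∂t.
∂E/∂s = 18(s - 2)(s + 3); at s=-1 this is -108, so s increases.
∂E/∂t = 3(t - 4)(t - 2); at t=1 this is 9, so t decreases.
The t-coordinate has no critical point in that direction and runs off to infinity.

diverges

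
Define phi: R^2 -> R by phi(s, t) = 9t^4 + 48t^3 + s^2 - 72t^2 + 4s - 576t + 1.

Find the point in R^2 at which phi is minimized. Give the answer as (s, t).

(-2, 2)

phi(s,t) separates as P(s) + Q(t) + 1, so its minimum is min P + min Q + 1.
P'(s) = 2s + 4 vanishes at s ∈ {-2}; Q'(t) = 36(t - 2)(t + 2)(t + 4) vanishes at t ∈ {-4, -2, 2}.
Local minima of P (where P''>0): P(-2)=-4. Local minima of Q: Q(-4)=384, Q(2)=-912.
So the global minimum of phi is P(-2) + Q(2) + 1 = -4 − 912 + 1 = -915, attained at (-2, 2).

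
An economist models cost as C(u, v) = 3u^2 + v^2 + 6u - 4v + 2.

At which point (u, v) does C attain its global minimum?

(-1, 2)

C(u,v) separates as P(u) + Q(v) + 2, so its minimum is min P + min Q + 2.
P'(u) = 6u + 6 vanishes at u ∈ {-1}; Q'(v) = 2v - 4 vanishes at v ∈ {2}.
Local minima of P (where P''>0): P(-1)=-3. Local minima of Q: Q(2)=-4.
So the global minimum of C is P(-1) + Q(2) + 2 = -3 − 4 + 2 = -5, attained at (-1, 2).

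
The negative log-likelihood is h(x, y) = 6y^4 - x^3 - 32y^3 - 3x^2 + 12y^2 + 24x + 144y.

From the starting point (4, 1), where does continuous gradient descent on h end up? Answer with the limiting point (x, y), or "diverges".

diverges

h is separable, so gradient descent decouples: x follows -∂h/∂x, y follows -∂h/∂y.
∂h/∂x = -3(x - 2)(x + 4); at x=4 this is -48, so x increases.
∂h/∂y = 24(y - 3)(y - 2)(y + 1); at y=1 this is 96, so y decreases.
The x-coordinate has no critical point in that direction and runs off to infinity.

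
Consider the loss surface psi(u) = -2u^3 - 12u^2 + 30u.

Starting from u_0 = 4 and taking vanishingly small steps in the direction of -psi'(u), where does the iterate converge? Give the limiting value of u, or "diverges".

diverges

psi'(u) = -6(u - 1)(u + 5), so psi'(4) = -162.
Gradient descent moves in the -psi' direction, i.e. u is increasing.
There is no critical point above u=4, and psi' keeps the same sign, so the iterate runs off to +∞.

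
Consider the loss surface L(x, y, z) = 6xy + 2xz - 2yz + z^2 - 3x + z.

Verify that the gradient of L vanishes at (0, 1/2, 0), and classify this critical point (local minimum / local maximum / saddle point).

∇L = (6y + 2z - 3, 6x - 2z, 2x - 2y + 2z + 1); substituting (0, 1/2, 0) gives ∇L = (0, 0, 0), so (0, 1/2, 0) is indeed a critical point.
The Hessian is constant: H = [[0, 6, 2], [6, 0, -2], [2, -2, 2]].
Leading principal minors: Δ₁ = 0, Δ₂ = -36, Δ₃ = -120.
The minors fit neither the all-positive nor the alternating-sign pattern, so H is indefinite: a saddle point.

saddle point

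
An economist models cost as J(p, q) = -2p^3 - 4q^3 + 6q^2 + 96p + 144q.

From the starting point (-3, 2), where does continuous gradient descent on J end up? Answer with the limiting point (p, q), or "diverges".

(-4, -3)

J is separable, so gradient descent decouples: p follows -∂J/∂p, q follows -∂J/∂q.
∂J/∂p = -6(p - 4)(p + 4); at p=-3 this is 42, so p decreases.
∂J/∂q = -12(q - 4)(q + 3); at q=2 this is 120, so q decreases.
p converges to its nearest critical value -4 (a local min of the p-part); q converges to -3. The iterate converges to (-4, -3).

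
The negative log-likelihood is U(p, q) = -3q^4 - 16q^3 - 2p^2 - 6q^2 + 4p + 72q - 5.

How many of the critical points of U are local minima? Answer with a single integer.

0

U separates as a function of p plus a function of q, so ∇U=0 decouples.
∂U/∂p = -4(p - 1) = 0 at p ∈ {1}; ∂U/∂q = -12(q - 1)(q + 2)(q + 3) = 0 at q ∈ {-3, -2, 1}.
The Hessian is diagonal: diag(U_pp, U_qq). Second derivatives: U_pp(1)=-4; U_qq(-3)=-48, U_qq(-2)=36, U_qq(1)=-144.
Local minima occur where both diagonal entries positive: none. Count: 0.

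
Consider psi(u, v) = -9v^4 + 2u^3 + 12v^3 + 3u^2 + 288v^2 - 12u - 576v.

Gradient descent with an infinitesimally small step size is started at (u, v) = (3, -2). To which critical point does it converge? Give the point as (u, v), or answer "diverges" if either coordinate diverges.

psi is separable, so gradient descent decouples: u follows -∂psi/∂u, v follows -∂psi/∂v.
∂psi/∂u = 6(u - 1)(u + 2); at u=3 this is 60, so u decreases.
∂psi/∂v = -36(v - 4)(v - 1)(v + 4); at v=-2 this is -1296, so v increases.
u converges to its nearest critical value 1 (a local min of the u-part); v converges to 1. The iterate converges to (1, 1).

(1, 1)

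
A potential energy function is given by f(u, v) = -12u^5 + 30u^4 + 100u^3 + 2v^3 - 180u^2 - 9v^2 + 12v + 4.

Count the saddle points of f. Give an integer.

4

f separates as a function of u plus a function of v, so ∇f=0 decouples.
∂f/∂u = -60u(u - 3)(u - 1)(u + 2) = 0 at u ∈ {-2, 0, 1, 3}; ∂f/∂v = 6(v - 2)(v - 1) = 0 at v ∈ {1, 2}.
The Hessian is diagonal: diag(f_uu, f_vv). Second derivatives: f_uu(-2)=1800, f_uu(0)=-360, f_uu(1)=360, f_uu(3)=-1800; f_vv(1)=-6, f_vv(2)=6.
Saddle points occur where the two diagonal entries have opposite signs: (-2, 1), (0, 2), (1, 1), (3, 2). Count: 4.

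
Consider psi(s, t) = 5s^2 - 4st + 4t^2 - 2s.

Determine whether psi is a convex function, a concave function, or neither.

psi is quadratic, so its Hessian is the constant matrix H = [[10, -4], [-4, 8]].
det(H) = 64, tr(H) = 18.
det(H) > 0 and tr(H) > 0, so H is positive definite everywhere: convex.

convex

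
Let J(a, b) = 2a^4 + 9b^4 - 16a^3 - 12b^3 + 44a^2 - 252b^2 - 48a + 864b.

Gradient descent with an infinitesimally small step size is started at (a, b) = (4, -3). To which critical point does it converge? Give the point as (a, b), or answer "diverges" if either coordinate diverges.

(3, -4)

J is separable, so gradient descent decouples: a follows -∂J/∂a, b follows -∂J/∂b.
∂J/∂a = 8(a - 3)(a - 2)(a - 1); at a=4 this is 48, so a decreases.
∂J/∂b = 36(b - 3)(b - 2)(b + 4); at b=-3 this is 1080, so b decreases.
a converges to its nearest critical value 3 (a local min of the a-part); b converges to -4. The iterate converges to (3, -4).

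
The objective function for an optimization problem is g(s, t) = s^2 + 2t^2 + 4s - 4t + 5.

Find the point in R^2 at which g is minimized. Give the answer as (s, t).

g(s,t) separates as P(s) + Q(t) + 5, so its minimum is min P + min Q + 5.
P'(s) = 2s + 4 vanishes at s ∈ {-2}; Q'(t) = 4(t - 1) vanishes at t ∈ {1}.
Local minima of P (where P''>0): P(-2)=-4. Local minima of Q: Q(1)=-2.
So the global minimum of g is P(-2) + Q(1) + 5 = -4 − 2 + 5 = -1, attained at (-2, 1).

(-2, 1)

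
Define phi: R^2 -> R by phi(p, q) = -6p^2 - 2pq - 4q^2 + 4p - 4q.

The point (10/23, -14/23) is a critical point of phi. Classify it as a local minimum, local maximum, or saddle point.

The Hessian of phi is constant: H = [[-12, -2], [-2, -8]].
det(H) = (-12)·(-8) − (-2)² = 92.
det(H) > 0 and tr(H) = -20 < 0, so H is negative definite and the point is a local maximum.

local maximum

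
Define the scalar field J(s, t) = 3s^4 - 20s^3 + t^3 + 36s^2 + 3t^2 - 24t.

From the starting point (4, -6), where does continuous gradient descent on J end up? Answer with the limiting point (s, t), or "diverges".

diverges

J is separable, so gradient descent decouples: s follows -∂J/∂s, t follows -∂J/∂t.
∂J/∂s = 12s(s - 3)(s - 2); at s=4 this is 96, so s decreases.
∂J/∂t = 3(t - 2)(t + 4); at t=-6 this is 48, so t decreases.
The t-coordinate has no critical point in that direction and runs off to infinity.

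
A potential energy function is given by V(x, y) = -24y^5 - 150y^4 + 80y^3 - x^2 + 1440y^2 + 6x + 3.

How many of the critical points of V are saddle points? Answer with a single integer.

V separates as a function of x plus a function of y, so ∇V=0 decouples.
∂V/∂x = -2(x - 3) = 0 at x ∈ {3}; ∂V/∂y = -120y(y - 2)(y + 3)(y + 4) = 0 at y ∈ {-4, -3, 0, 2}.
The Hessian is diagonal: diag(V_xx, V_yy). Second derivatives: V_xx(3)=-2; V_yy(-4)=2880, V_yy(-3)=-1800, V_yy(0)=2880, V_yy(2)=-7200.
Saddle points occur where the two diagonal entries have opposite signs: (3, -4), (3, 0). Count: 2.

2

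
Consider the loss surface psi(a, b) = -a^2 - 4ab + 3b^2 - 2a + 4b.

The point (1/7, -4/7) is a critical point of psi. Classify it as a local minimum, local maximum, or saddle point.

saddle point

The Hessian of psi is constant: H = [[-2, -4], [-4, 6]].
det(H) = (-2)·6 − (-4)² = -28.
Since det(H) < 0, H is indefinite and the critical point is a saddle point.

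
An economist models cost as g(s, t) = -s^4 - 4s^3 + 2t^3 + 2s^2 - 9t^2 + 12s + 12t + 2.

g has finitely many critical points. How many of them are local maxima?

g separates as a function of s plus a function of t, so ∇g=0 decouples.
∂g/∂s = -4(s - 1)(s + 1)(s + 3) = 0 at s ∈ {-3, -1, 1}; ∂g/∂t = 6(t - 2)(t - 1) = 0 at t ∈ {1, 2}.
The Hessian is diagonal: diag(g_ss, g_tt). Second derivatives: g_ss(-3)=-32, g_ss(-1)=16, g_ss(1)=-32; g_tt(1)=-6, g_tt(2)=6.
Local maxima occur where both diagonal entries negative: (-3, 1), (1, 1). Count: 2.

2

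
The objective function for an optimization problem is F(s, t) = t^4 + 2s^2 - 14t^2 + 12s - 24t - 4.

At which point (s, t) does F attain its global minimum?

F(s,t) separates as P(s) + Q(t) − 4, so its minimum is min P + min Q − 4.
P'(s) = 4s + 12 vanishes at s ∈ {-3}; Q'(t) = 4(t - 3)(t + 1)(t + 2) vanishes at t ∈ {-2, -1, 3}.
Local minima of P (where P''>0): P(-3)=-18. Local minima of Q: Q(-2)=8, Q(3)=-117.
So the global minimum of F is P(-3) + Q(3) − 4 = -18 − 117 − 4 = -139, attained at (-3, 3).

(-3, 3)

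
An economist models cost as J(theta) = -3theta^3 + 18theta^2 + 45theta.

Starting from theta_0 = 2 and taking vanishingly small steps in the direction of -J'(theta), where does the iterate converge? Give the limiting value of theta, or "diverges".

J'(theta) = -9(theta - 5)(theta + 1), so J'(2) = 81.
Gradient descent moves in the -J' direction, i.e. theta is decreasing.
The nearest critical point in that direction is theta = -1, where J'' = 54 > 0 (a local minimum). The iterate converges there.

-1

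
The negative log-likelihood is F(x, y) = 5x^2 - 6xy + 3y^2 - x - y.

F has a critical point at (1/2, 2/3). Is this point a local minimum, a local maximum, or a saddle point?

local minimum

The Hessian of F is constant: H = [[10, -6], [-6, 6]].
det(H) = 10·6 − (-6)² = 24.
det(H) > 0 and tr(H) = 16 > 0, so H is positive definite and the point is a local minimum.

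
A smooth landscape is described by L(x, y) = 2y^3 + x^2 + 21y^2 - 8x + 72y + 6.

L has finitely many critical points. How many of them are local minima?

1

L separates as a function of x plus a function of y, so ∇L=0 decouples.
∂L/∂x = 2(x - 4) = 0 at x ∈ {4}; ∂L/∂y = 6(y + 3)(y + 4) = 0 at y ∈ {-4, -3}.
The Hessian is diagonal: diag(L_xx, L_yy). Second derivatives: L_xx(4)=2; L_yy(-4)=-6, L_yy(-3)=6.
Local minima occur where both diagonal entries positive: (4, -3). Count: 1.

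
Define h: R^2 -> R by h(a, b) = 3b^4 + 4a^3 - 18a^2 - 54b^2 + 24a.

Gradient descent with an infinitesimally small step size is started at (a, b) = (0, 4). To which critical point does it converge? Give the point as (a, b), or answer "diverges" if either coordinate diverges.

diverges

h is separable, so gradient descent decouples: a follows -∂h/∂a, b follows -∂h/∂b.
∂h/∂a = 12(a - 2)(a - 1); at a=0 this is 24, so a decreases.
∂h/∂b = 12b(b - 3)(b + 3); at b=4 this is 336, so b decreases.
The a-coordinate has no critical point in that direction and runs off to infinity.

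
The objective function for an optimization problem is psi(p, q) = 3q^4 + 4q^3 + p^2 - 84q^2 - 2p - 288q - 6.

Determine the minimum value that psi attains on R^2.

-1479

psi(p,q) separates as A(p) + B(q) − 6, so its minimum is min A + min B − 6.
A'(p) = 2p - 2 vanishes at p ∈ {1}; B'(q) = 12(q - 4)(q + 2)(q + 3) vanishes at q ∈ {-3, -2, 4}.
Local minima of A (where A''>0): A(1)=-1. Local minima of B: B(-3)=243, B(4)=-1472.
So the global minimum of psi is A(1) + B(4) − 6 = -1 − 1472 − 6 = -1479, attained at (1, 4).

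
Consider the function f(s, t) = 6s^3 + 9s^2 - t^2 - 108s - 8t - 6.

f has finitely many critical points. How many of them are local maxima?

1

f separates as a function of s plus a function of t, so ∇f=0 decouples.
∂f/∂s = 18(s - 2)(s + 3) = 0 at s ∈ {-3, 2}; ∂f/∂t = -2(t + 4) = 0 at t ∈ {-4}.
The Hessian is diagonal: diag(f_ss, f_tt). Second derivatives: f_ss(-3)=-90, f_ss(2)=90; f_tt(-4)=-2.
Local maxima occur where both diagonal entries negative: (-3, -4). Count: 1.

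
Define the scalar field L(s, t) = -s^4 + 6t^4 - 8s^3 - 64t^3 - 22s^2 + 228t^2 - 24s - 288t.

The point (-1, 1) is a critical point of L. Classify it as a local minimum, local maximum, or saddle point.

The mixed partial ∂²L/∂s∂t is 0, so the Hessian at any point is diag(L_ss, L_tt) = diag(-4(3s^2 + 12s + 11), 24(3t^2 - 16t + 19)).
At (-1, 1): H = diag(-8, 144).
The eigenvalues have opposite signs, so H is indefinite: a saddle point.

saddle point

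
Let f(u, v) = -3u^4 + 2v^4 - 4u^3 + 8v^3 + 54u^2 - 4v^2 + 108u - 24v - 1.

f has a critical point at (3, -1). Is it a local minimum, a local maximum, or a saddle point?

local maximum

The mixed partial ∂²f/∂u∂v is 0, so the Hessian at any point is diag(f_uu, f_vv) = diag(12(-3u^2 - 2u + 9), 8(3v^2 + 6v - 1)).
At (3, -1): H = diag(-288, -32).
Both eigenvalues are negative, so H is negative definite: a local maximum.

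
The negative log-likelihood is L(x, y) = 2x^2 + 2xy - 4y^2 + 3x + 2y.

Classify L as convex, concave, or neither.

neither

L is quadratic, so its Hessian is the constant matrix H = [[4, 2], [2, -8]].
det(H) = -36, tr(H) = -4.
det(H) < 0, so H is indefinite: neither convex nor concave.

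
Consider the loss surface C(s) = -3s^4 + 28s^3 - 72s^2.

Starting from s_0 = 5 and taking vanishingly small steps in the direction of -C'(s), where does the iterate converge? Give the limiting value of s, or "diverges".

C'(s) = -12s(s - 4)(s - 3), so C'(5) = -120.
Gradient descent moves in the -C' direction, i.e. s is increasing.
There is no critical point above s=5, and C' keeps the same sign, so the iterate runs off to +∞.

diverges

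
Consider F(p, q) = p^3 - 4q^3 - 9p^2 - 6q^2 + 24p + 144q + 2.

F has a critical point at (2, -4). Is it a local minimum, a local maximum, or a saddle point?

saddle point

The mixed partial ∂²F/∂p∂q is 0, so the Hessian at any point is diag(F_pp, F_qq) = diag(6(p - 3), -12(2q + 1)).
At (2, -4): H = diag(-6, 84).
The eigenvalues have opposite signs, so H is indefinite: a saddle point.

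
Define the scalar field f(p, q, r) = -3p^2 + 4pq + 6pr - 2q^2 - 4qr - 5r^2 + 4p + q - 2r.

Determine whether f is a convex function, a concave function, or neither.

f is quadratic, so its Hessian is the constant matrix H = [[-6, 4, 6], [4, -4, -4], [6, -4, -10]].
Leading principal minors: -6, 8, -32.
Signs alternate −, +, − ⇒ H ≺ 0 ⇒ concave.

concave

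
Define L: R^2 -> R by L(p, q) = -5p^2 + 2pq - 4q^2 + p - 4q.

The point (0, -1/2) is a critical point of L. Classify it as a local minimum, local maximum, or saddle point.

local maximum

The Hessian of L is constant: H = [[-10, 2], [2, -8]].
det(H) = (-10)·(-8) − 2² = 76.
det(H) > 0 and tr(H) = -18 < 0, so H is negative definite and the point is a local maximum.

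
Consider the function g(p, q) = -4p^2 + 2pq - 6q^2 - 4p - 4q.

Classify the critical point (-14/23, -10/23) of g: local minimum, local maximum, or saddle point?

local maximum

The Hessian of g is constant: H = [[-8, 2], [2, -12]].
det(H) = (-8)·(-12) − 2² = 92.
det(H) > 0 and tr(H) = -20 < 0, so H is negative definite and the point is a local maximum.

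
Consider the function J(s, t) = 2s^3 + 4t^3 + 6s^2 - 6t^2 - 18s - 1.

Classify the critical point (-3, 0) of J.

local maximum

The mixed partial ∂²J/∂s∂t is 0, so the Hessian at any point is diag(J_ss, J_tt) = diag(12(s + 1), 12(2t - 1)).
At (-3, 0): H = diag(-24, -12).
Both eigenvalues are negative, so H is negative definite: a local maximum.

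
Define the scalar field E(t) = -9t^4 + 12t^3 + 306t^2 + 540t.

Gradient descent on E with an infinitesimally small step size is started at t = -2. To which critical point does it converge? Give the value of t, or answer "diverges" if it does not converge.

E'(t) = -36(t - 5)(t + 1)(t + 3), so E'(-2) = -252.
Gradient descent moves in the -E' direction, i.e. t is increasing.
The nearest critical point in that direction is t = -1, where E'' = 432 > 0 (a local minimum). The iterate converges there.

-1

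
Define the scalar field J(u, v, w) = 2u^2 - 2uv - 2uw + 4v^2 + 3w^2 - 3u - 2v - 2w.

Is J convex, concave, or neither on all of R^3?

convex

J is quadratic, so its Hessian is the constant matrix H = [[4, -2, -2], [-2, 8, 0], [-2, 0, 6]].
Leading principal minors: 4, 28, 136.
All positive ⇒ H ≻ 0 ⇒ convex.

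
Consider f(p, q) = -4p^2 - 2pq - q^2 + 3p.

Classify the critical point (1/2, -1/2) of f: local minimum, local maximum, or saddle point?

The Hessian of f is constant: H = [[-8, -2], [-2, -2]].
det(H) = (-8)·(-2) − (-2)² = 12.
det(H) > 0 and tr(H) = -10 < 0, so H is negative definite and the point is a local maximum.

local maximum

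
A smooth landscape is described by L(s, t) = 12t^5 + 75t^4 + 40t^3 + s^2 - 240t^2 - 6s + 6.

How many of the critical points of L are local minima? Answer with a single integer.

L separates as a function of s plus a function of t, so ∇L=0 decouples.
∂L/∂s = 2(s - 3) = 0 at s ∈ {3}; ∂L/∂t = 60t(t - 1)(t + 2)(t + 4) = 0 at t ∈ {-4, -2, 0, 1}.
The Hessian is diagonal: diag(L_ss, L_tt). Second derivatives: L_ss(3)=2; L_tt(-4)=-2400, L_tt(-2)=720, L_tt(0)=-480, L_tt(1)=900.
Local minima occur where both diagonal entries positive: (3, -2), (3, 1). Count: 2.

2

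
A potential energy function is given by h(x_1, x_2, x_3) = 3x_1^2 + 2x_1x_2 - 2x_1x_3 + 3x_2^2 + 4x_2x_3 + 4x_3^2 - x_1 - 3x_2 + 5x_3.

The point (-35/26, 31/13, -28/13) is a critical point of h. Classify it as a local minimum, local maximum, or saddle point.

local minimum

The Hessian is constant: H = [[6, 2, -2], [2, 6, 4], [-2, 4, 8]].
Leading principal minors: Δ₁ = 6, Δ₂ = 32, Δ₃ = 104.
All leading minors are positive, so H is positive definite: a local minimum.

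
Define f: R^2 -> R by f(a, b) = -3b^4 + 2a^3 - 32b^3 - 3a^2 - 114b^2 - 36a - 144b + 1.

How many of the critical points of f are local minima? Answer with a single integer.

f separates as a function of a plus a function of b, so ∇f=0 decouples.
∂f/∂a = 6(a - 3)(a + 2) = 0 at a ∈ {-2, 3}; ∂f/∂b = -12(b + 1)(b + 3)(b + 4) = 0 at b ∈ {-4, -3, -1}.
The Hessian is diagonal: diag(f_aa, f_bb). Second derivatives: f_aa(-2)=-30, f_aa(3)=30; f_bb(-4)=-36, f_bb(-3)=24, f_bb(-1)=-72.
Local minima occur where both diagonal entries positive: (3, -3). Count: 1.

1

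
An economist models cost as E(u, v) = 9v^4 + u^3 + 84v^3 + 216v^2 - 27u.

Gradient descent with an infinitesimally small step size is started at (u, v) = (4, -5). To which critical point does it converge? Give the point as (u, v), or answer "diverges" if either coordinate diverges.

E is separable, so gradient descent decouples: u follows -∂E/∂u, v follows -∂E/∂v.
∂E/∂u = 3(u - 3)(u + 3); at u=4 this is 21, so u decreases.
∂E/∂v = 36v(v + 3)(v + 4); at v=-5 this is -360, so v increases.
u converges to its nearest critical value 3 (a local min of the u-part); v converges to -4. The iterate converges to (3, -4).

(3, -4)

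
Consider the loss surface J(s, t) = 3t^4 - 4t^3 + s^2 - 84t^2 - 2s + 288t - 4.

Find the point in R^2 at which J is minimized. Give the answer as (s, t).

(1, -4)

J(s,t) separates as P(s) + Q(t) − 4, so its minimum is min P + min Q − 4.
P'(s) = 2s - 2 vanishes at s ∈ {1}; Q'(t) = 12(t - 3)(t - 2)(t + 4) vanishes at t ∈ {-4, 2, 3}.
Local minima of P (where P''>0): P(1)=-1. Local minima of Q: Q(-4)=-1472, Q(3)=243.
So the global minimum of J is P(1) + Q(-4) − 4 = -1 − 1472 − 4 = -1477, attained at (1, -4).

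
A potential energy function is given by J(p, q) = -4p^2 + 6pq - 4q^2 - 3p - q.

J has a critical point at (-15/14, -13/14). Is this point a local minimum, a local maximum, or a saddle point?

local maximum

The Hessian of J is constant: H = [[-8, 6], [6, -8]].
det(H) = (-8)·(-8) − 6² = 28.
det(H) > 0 and tr(H) = -16 < 0, so H is negative definite and the point is a local maximum.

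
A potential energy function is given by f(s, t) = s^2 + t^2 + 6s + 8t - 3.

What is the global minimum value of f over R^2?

f(s,t) separates as P(s) + Q(t) − 3, so its minimum is min P + min Q − 3.
P'(s) = 2s + 6 vanishes at s ∈ {-3}; Q'(t) = 2(t + 4) vanishes at t ∈ {-4}.
Local minima of P (where P''>0): P(-3)=-9. Local minima of Q: Q(-4)=-16.
So the global minimum of f is P(-3) + Q(-4) − 3 = -9 − 16 − 3 = -28, attained at (-3, -4).

-28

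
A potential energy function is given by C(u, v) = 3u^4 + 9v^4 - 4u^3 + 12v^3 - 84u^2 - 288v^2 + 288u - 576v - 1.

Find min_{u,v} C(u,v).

C(u,v) separates as P(u) + Q(v) − 1, so its minimum is min P + min Q − 1.
P'(u) = 12(u - 3)(u - 2)(u + 4) vanishes at u ∈ {-4, 2, 3}; Q'(v) = 36(v - 4)(v + 1)(v + 4) vanishes at v ∈ {-4, -1, 4}.
Local minima of P (where P''>0): P(-4)=-1472, P(3)=243. Local minima of Q: Q(-4)=-768, Q(4)=-3840.
So the global minimum of C is P(-4) + Q(4) − 1 = -1472 − 3840 − 1 = -5313, attained at (-4, 4).

-5313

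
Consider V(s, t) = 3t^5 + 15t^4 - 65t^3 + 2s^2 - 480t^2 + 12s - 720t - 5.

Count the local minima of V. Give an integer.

V separates as a function of s plus a function of t, so ∇V=0 decouples.
∂V/∂s = 4(s + 3) = 0 at s ∈ {-3}; ∂V/∂t = 15(t - 4)(t + 1)(t + 3)(t + 4) = 0 at t ∈ {-4, -3, -1, 4}.
The Hessian is diagonal: diag(V_ss, V_tt). Second derivatives: V_ss(-3)=4; V_tt(-4)=-360, V_tt(-3)=210, V_tt(-1)=-450, V_tt(4)=4200.
Local minima occur where both diagonal entries positive: (-3, -3), (-3, 4). Count: 2.

2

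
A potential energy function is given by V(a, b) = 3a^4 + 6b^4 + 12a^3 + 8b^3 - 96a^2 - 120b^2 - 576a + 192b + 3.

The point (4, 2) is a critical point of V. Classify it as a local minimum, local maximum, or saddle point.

The mixed partial ∂²V/∂a∂b is 0, so the Hessian at any point is diag(V_aa, V_bb) = diag(12(3a^2 + 6a - 16), 24(3b^2 + 2b - 10)).
At (4, 2): H = diag(672, 144).
Both eigenvalues are positive, so H is positive definite: a local minimum.

local minimum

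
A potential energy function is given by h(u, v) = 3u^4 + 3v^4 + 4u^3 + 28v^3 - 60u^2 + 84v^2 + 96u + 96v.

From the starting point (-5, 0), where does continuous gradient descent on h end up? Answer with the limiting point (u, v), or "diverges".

(-4, -1)

h is separable, so gradient descent decouples: u follows -∂h/∂u, v follows -∂h/∂v.
∂h/∂u = 12(u - 2)(u - 1)(u + 4); at u=-5 this is -504, so u increases.
∂h/∂v = 12(v + 1)(v + 2)(v + 4); at v=0 this is 96, so v decreases.
u converges to its nearest critical value -4 (a local min of the u-part); v converges to -1. The iterate converges to (-4, -1).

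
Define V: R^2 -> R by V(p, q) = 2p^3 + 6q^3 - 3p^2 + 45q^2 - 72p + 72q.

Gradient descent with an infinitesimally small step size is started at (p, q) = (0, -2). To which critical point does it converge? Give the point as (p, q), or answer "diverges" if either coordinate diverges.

(4, -1)

V is separable, so gradient descent decouples: p follows -∂V/∂p, q follows -∂V/∂q.
∂V/∂p = 6(p - 4)(p + 3); at p=0 this is -72, so p increases.
∂V/∂q = 18(q + 1)(q + 4); at q=-2 this is -36, so q increases.
p converges to its nearest critical value 4 (a local min of the p-part); q converges to -1. The iterate converges to (4, -1).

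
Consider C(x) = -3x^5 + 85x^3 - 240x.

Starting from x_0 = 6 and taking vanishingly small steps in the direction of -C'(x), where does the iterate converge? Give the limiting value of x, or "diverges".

diverges

C'(x) = -15(x - 4)(x - 1)(x + 1)(x + 4), so C'(6) = -10500.
Gradient descent moves in the -C' direction, i.e. x is increasing.
There is no critical point above x=6, and C' keeps the same sign, so the iterate runs off to +∞.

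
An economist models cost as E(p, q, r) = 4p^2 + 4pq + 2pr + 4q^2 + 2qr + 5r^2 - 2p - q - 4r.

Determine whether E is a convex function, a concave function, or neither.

convex

E is quadratic, so its Hessian is the constant matrix H = [[8, 4, 2], [4, 8, 2], [2, 2, 10]].
Leading principal minors: 8, 48, 448.
All positive ⇒ H ≻ 0 ⇒ convex.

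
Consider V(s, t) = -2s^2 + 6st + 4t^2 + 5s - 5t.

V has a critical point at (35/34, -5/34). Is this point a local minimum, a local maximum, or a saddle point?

saddle point

The Hessian of V is constant: H = [[-4, 6], [6, 8]].
det(H) = (-4)·8 − 6² = -68.
Since det(H) < 0, H is indefinite and the critical point is a saddle point.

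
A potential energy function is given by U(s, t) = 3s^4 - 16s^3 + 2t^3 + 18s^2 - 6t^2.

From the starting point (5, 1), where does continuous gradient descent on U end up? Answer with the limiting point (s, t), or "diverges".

U is separable, so gradient descent decouples: s follows -∂U/∂s, t follows -∂U/∂t.
∂U/∂s = 12s(s - 3)(s - 1); at s=5 this is 480, so s decreases.
∂U/∂t = 6t(t - 2); at t=1 this is -6, so t increases.
s converges to its nearest critical value 3 (a local min of the s-part); t converges to 2. The iterate converges to (3, 2).

(3, 2)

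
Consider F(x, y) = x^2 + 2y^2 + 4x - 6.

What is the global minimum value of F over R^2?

F(x,y) separates as P(x) + Q(y) − 6, so its minimum is min P + min Q − 6.
P'(x) = 2x + 4 vanishes at x ∈ {-2}; Q'(y) = 4y vanishes at y ∈ {0}.
Local minima of P (where P''>0): P(-2)=-4. Local minima of Q: Q(0)=0.
So the global minimum of F is P(-2) + Q(0) − 6 = -4 + 0 − 6 = -10, attained at (-2, 0).

-10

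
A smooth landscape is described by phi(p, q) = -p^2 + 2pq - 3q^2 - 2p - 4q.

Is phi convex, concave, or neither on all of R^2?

concave

phi is quadratic, so its Hessian is the constant matrix H = [[-2, 2], [2, -6]].
det(H) = 8, tr(H) = -8.
det(H) > 0 and tr(H) < 0, so H is negative definite everywhere: concave.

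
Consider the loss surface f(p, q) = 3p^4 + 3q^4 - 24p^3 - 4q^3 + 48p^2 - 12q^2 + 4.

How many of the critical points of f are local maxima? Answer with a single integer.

f separates as a function of p plus a function of q, so ∇f=0 decouples.
∂f/∂p = 12p(p - 4)(p - 2) = 0 at p ∈ {0, 2, 4}; ∂f/∂q = 12q(q - 2)(q + 1) = 0 at q ∈ {-1, 0, 2}.
The Hessian is diagonal: diag(f_pp, f_qq). Second derivatives: f_pp(0)=96, f_pp(2)=-48, f_pp(4)=96; f_qq(-1)=36, f_qq(0)=-24, f_qq(2)=72.
Local maxima occur where both diagonal entries negative: (2, 0). Count: 1.

1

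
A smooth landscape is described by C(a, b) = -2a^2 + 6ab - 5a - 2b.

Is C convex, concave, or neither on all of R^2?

C is quadratic, so its Hessian is the constant matrix H = [[-4, 6], [6, 0]].
det(H) = -36, tr(H) = -4.
det(H) < 0, so H is indefinite: neither convex nor concave.

neither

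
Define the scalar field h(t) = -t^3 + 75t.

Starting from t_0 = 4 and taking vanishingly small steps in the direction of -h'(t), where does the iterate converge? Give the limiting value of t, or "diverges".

-5

h'(t) = -3(t - 5)(t + 5), so h'(4) = 27.
Gradient descent moves in the -h' direction, i.e. t is decreasing.
The nearest critical point in that direction is t = -5, where h'' = 30 > 0 (a local minimum). The iterate converges there.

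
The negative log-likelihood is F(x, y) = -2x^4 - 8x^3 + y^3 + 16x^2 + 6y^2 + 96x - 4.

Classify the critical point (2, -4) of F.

local maximum

The mixed partial ∂²F/∂x∂y is 0, so the Hessian at any point is diag(F_xx, F_yy) = diag(8(-3x^2 - 6x + 4), 6(y + 2)).
At (2, -4): H = diag(-160, -12).
Both eigenvalues are negative, so H is negative definite: a local maximum.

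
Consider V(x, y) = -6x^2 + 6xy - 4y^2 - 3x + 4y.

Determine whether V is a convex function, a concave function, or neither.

V is quadratic, so its Hessian is the constant matrix H = [[-12, 6], [6, -8]].
det(H) = 60, tr(H) = -20.
det(H) > 0 and tr(H) < 0, so H is negative definite everywhere: concave.

concave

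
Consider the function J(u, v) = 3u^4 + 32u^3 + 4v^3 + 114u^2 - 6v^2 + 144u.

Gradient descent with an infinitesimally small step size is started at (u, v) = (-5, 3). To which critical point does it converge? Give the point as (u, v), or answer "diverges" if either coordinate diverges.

(-4, 1)

J is separable, so gradient descent decouples: u follows -∂J/∂u, v follows -∂J/∂v.
∂J/∂u = 12(u + 1)(u + 3)(u + 4); at u=-5 this is -96, so u increases.
∂J/∂v = 12v(v - 1); at v=3 this is 72, so v decreases.
u converges to its nearest critical value -4 (a local min of the u-part); v converges to 1. The iterate converges to (-4, 1).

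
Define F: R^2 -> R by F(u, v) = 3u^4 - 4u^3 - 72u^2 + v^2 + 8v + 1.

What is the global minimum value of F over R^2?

F(u,v) separates as P(u) + Q(v) + 1, so its minimum is min P + min Q + 1.
P'(u) = 12u(u - 4)(u + 3) vanishes at u ∈ {-3, 0, 4}; Q'(v) = 2v + 8 vanishes at v ∈ {-4}.
Local minima of P (where P''>0): P(-3)=-297, P(4)=-640. Local minima of Q: Q(-4)=-16.
So the global minimum of F is P(4) + Q(-4) + 1 = -640 − 16 + 1 = -655, attained at (4, -4).

-655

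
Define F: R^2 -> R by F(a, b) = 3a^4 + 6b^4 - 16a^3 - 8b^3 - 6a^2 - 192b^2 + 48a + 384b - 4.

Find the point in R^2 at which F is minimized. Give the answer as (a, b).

(4, -4)

F(a,b) separates as P(a) + Q(b) − 4, so its minimum is min P + min Q − 4.
P'(a) = 12(a - 4)(a - 1)(a + 1) vanishes at a ∈ {-1, 1, 4}; Q'(b) = 24(b - 4)(b - 1)(b + 4) vanishes at b ∈ {-4, 1, 4}.
Local minima of P (where P''>0): P(-1)=-35, P(4)=-160. Local minima of Q: Q(-4)=-2560, Q(4)=-512.
So the global minimum of F is P(4) + Q(-4) − 4 = -160 − 2560 − 4 = -2724, attained at (4, -4).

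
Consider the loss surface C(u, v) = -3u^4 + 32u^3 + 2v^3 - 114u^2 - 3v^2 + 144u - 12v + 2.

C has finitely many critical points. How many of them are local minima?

C separates as a function of u plus a function of v, so ∇C=0 decouples.
∂C/∂u = -12(u - 4)(u - 3)(u - 1) = 0 at u ∈ {1, 3, 4}; ∂C/∂v = 6(v - 2)(v + 1) = 0 at v ∈ {-1, 2}.
The Hessian is diagonal: diag(C_uu, C_vv). Second derivatives: C_uu(1)=-72, C_uu(3)=24, C_uu(4)=-36; C_vv(-1)=-18, C_vv(2)=18.
Local minima occur where both diagonal entries positive: (3, 2). Count: 1.

1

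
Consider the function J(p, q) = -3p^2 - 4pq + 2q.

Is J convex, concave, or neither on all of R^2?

neither

J is quadratic, so its Hessian is the constant matrix H = [[-6, -4], [-4, 0]].
det(H) = -16, tr(H) = -6.
det(H) < 0, so H is indefinite: neither convex nor concave.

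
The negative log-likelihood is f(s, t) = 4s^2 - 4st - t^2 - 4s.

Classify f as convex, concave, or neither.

f is quadratic, so its Hessian is the constant matrix H = [[8, -4], [-4, -2]].
det(H) = -32, tr(H) = 6.
det(H) < 0, so H is indefinite: neither convex nor concave.

neither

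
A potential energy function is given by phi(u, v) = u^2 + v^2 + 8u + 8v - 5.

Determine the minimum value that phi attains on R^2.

phi(u,v) separates as P(u) + Q(v) − 5, so its minimum is min P + min Q − 5.
P'(u) = 2u + 8 vanishes at u ∈ {-4}; Q'(v) = 2v + 8 vanishes at v ∈ {-4}.
Local minima of P (where P''>0): P(-4)=-16. Local minima of Q: Q(-4)=-16.
So the global minimum of phi is P(-4) + Q(-4) − 5 = -16 − 16 − 5 = -37, attained at (-4, -4).

-37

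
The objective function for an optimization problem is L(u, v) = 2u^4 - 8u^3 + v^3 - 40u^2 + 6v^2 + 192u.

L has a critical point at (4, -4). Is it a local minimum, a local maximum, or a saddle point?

The mixed partial ∂²L/∂u∂v is 0, so the Hessian at any point is diag(L_uu, L_vv) = diag(8(3u^2 - 6u - 10), 6(v + 2)).
At (4, -4): H = diag(112, -12).
The eigenvalues have opposite signs, so H is indefinite: a saddle point.

saddle point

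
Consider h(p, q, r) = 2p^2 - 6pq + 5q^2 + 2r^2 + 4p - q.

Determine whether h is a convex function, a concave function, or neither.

convex

h is quadratic, so its Hessian is the constant matrix H = [[4, -6, 0], [-6, 10, 0], [0, 0, 4]].
Leading principal minors: 4, 4, 16.
All positive ⇒ H ≻ 0 ⇒ convex.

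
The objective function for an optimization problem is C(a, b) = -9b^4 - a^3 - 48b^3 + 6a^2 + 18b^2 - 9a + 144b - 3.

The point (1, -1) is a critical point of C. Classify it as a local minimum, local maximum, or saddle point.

The mixed partial ∂²C/∂a∂b is 0, so the Hessian at any point is diag(C_aa, C_bb) = diag(6(-a + 2), 36(-3b^2 - 8b + 1)).
At (1, -1): H = diag(6, 216).
Both eigenvalues are positive, so H is positive definite: a local minimum.

local minimum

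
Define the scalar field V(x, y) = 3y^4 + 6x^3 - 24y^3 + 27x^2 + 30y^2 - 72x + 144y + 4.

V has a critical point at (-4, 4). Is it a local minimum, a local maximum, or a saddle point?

The mixed partial ∂²V/∂x∂y is 0, so the Hessian at any point is diag(V_xx, V_yy) = diag(18(2x + 3), 12(3y^2 - 12y + 5)).
At (-4, 4): H = diag(-90, 60).
The eigenvalues have opposite signs, so H is indefinite: a saddle point.

saddle point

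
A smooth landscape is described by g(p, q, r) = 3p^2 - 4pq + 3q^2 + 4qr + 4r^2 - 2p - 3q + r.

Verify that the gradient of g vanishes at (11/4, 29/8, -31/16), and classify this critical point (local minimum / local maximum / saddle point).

∇g = (6p - 4q - 2, -4p + 6q + 4r - 3, 4q + 8r + 1); substituting (11/4, 29/8, -31/16) gives ∇g = (0, 0, 0), so (11/4, 29/8, -31/16) is indeed a critical point.
The Hessian is constant: H = [[6, -4, 0], [-4, 6, 4], [0, 4, 8]].
Leading principal minors: Δ₁ = 6, Δ₂ = 20, Δ₃ = 64.
All leading minors are positive, so H is positive definite: a local minimum.

local minimum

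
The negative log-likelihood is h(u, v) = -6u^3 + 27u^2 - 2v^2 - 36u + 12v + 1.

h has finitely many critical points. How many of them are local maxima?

1

h separates as a function of u plus a function of v, so ∇h=0 decouples.
∂h/∂u = -18(u - 2)(u - 1) = 0 at u ∈ {1, 2}; ∂h/∂v = -4(v - 3) = 0 at v ∈ {3}.
The Hessian is diagonal: diag(h_uu, h_vv). Second derivatives: h_uu(1)=18, h_uu(2)=-18; h_vv(3)=-4.
Local maxima occur where both diagonal entries negative: (2, 3). Count: 1.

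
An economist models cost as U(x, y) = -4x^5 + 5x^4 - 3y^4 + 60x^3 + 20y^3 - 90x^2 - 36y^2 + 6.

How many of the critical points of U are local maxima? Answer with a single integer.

4

U separates as a function of x plus a function of y, so ∇U=0 decouples.
∂U/∂x = -20x(x - 3)(x - 1)(x + 3) = 0 at x ∈ {-3, 0, 1, 3}; ∂U/∂y = -12y(y - 3)(y - 2) = 0 at y ∈ {0, 2, 3}.
The Hessian is diagonal: diag(U_xx, U_yy). Second derivatives: U_xx(-3)=1440, U_xx(0)=-180, U_xx(1)=160, U_xx(3)=-720; U_yy(0)=-72, U_yy(2)=24, U_yy(3)=-36.
Local maxima occur where both diagonal entries negative: (0, 0), (0, 3), (3, 0), (3, 3). Count: 4.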